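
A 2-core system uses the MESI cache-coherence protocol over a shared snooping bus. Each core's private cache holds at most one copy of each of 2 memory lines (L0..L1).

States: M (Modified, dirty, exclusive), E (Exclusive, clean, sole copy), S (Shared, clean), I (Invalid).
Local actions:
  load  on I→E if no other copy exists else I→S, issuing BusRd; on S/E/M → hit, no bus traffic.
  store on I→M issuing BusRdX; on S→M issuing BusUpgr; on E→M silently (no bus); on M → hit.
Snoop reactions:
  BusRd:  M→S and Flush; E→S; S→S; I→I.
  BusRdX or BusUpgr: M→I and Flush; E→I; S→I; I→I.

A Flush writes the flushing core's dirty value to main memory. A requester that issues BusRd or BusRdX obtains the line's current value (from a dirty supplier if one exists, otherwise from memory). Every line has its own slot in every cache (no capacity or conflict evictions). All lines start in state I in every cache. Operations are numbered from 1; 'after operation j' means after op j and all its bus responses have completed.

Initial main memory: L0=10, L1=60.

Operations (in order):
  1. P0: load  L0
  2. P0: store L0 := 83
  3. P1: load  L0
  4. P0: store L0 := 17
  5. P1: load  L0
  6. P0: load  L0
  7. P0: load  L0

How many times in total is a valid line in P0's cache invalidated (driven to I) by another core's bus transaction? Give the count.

invalidations = 0

[1] P0: load  L0 | P0:E(10), P1:I | bus: BusRd
[2] P0: store L0 := 83 | P0:M(83), P1:I | bus: none
[3] P1: load  L0 | P0:S(83), P1:S(83) | bus: BusRd,Flush
[4] P0: store L0 := 17 | P0:M(17), P1:I | bus: BusUpgr
[5] P1: load  L0 | P0:S(17), P1:S(17) | bus: BusRd,Flush
[6] P0: load  L0 | P0:S(17), P1:S(17) | bus: none
[7] P0: load  L0 | P0:S(17), P1:S(17) | bus: none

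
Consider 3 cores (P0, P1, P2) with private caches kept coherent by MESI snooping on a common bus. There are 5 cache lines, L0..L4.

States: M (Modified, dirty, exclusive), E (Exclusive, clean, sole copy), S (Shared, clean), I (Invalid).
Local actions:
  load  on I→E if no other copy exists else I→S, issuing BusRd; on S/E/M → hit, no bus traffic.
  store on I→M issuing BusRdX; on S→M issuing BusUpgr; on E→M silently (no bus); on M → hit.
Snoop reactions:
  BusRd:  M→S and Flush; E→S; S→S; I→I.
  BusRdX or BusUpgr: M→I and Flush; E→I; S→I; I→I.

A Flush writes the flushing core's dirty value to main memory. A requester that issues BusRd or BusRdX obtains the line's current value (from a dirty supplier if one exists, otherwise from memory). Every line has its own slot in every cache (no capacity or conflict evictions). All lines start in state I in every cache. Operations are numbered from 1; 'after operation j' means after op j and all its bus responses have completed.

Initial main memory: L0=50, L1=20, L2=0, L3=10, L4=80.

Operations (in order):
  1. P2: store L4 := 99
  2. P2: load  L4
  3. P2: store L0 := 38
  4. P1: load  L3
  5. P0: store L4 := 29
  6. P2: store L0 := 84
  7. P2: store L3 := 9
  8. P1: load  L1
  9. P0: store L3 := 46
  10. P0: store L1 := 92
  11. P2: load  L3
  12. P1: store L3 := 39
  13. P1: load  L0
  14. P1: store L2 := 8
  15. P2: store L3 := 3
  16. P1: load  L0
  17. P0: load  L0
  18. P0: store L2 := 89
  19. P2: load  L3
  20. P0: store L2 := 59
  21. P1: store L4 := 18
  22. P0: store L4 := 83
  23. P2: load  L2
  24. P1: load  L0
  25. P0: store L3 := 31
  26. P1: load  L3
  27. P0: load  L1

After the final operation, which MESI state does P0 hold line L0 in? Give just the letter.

state = S

[1] P2: store L4 := 99 | P0:I, P1:I, P2:M(99) | bus: BusRdX
[2] P2: load  L4 | P0:I, P1:I, P2:M(99) | bus: none
[3] P2: store L0 := 38 | P0:I, P1:I, P2:M(38) | bus: BusRdX
[4] P1: load  L3 | P0:I, P1:E(10), P2:I | bus: BusRd
[5] P0: store L4 := 29 | P0:M(29), P1:I, P2:I | bus: BusRdX,Flush
[6] P2: store L0 := 84 | P0:I, P1:I, P2:M(84) | bus: none
[7] P2: store L3 := 9 | P0:I, P1:I, P2:M(9) | bus: BusRdX
[8] P1: load  L1 | P0:I, P1:E(20), P2:I | bus: BusRd
[9] P0: store L3 := 46 | P0:M(46), P1:I, P2:I | bus: BusRdX,Flush
[10] P0: store L1 := 92 | P0:M(92), P1:I, P2:I | bus: BusRdX
[11] P2: load  L3 | P0:S(46), P1:I, P2:S(46) | bus: BusRd,Flush
[12] P1: store L3 := 39 | P0:I, P1:M(39), P2:I | bus: BusRdX
[13] P1: load  L0 | P0:I, P1:S(84), P2:S(84) | bus: BusRd,Flush
[14] P1: store L2 := 8 | P0:I, P1:M(8), P2:I | bus: BusRdX
[15] P2: store L3 := 3 | P0:I, P1:I, P2:M(3) | bus: BusRdX,Flush
[16] P1: load  L0 | P0:I, P1:S(84), P2:S(84) | bus: none
[17] P0: load  L0 | P0:S(84), P1:S(84), P2:S(84) | bus: BusRd
[18] P0: store L2 := 89 | P0:M(89), P1:I, P2:I | bus: BusRdX,Flush
[19] P2: load  L3 | P0:I, P1:I, P2:M(3) | bus: none
[20] P0: store L2 := 59 | P0:M(59), P1:I, P2:I | bus: none
[21] P1: store L4 := 18 | P0:I, P1:M(18), P2:I | bus: BusRdX,Flush
[22] P0: store L4 := 83 | P0:M(83), P1:I, P2:I | bus: BusRdX,Flush
[23] P2: load  L2 | P0:S(59), P1:I, P2:S(59) | bus: BusRd,Flush
[24] P1: load  L0 | P0:S(84), P1:S(84), P2:S(84) | bus: none
[25] P0: store L3 := 31 | P0:M(31), P1:I, P2:I | bus: BusRdX,Flush
[26] P1: load  L3 | P0:S(31), P1:S(31), P2:I | bus: BusRd,Flush
[27] P0: load  L1 | P0:M(92), P1:I, P2:I | bus: none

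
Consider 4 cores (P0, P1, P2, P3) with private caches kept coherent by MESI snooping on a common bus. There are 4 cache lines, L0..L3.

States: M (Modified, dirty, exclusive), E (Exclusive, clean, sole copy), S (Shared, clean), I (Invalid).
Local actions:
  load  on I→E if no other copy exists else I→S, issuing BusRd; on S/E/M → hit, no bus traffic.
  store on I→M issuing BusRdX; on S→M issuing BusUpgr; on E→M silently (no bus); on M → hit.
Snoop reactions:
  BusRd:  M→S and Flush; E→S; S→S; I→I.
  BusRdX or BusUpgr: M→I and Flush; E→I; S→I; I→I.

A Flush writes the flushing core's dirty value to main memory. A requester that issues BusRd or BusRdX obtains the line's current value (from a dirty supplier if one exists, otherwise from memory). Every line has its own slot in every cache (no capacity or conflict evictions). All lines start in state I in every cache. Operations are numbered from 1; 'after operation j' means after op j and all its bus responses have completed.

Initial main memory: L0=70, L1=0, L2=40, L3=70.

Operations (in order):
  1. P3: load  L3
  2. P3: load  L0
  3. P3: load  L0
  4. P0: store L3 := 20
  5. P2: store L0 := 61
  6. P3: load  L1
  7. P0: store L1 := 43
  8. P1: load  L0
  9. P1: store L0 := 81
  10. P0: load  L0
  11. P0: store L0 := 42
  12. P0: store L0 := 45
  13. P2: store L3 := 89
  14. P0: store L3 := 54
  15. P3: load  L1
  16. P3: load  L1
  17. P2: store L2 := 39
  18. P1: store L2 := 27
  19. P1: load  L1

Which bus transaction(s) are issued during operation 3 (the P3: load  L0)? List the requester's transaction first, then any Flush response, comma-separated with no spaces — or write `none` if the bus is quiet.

bus = none

step 1: P3: load  L3  ⟶  IIIE  (L3)  txn=BusRd  M[L3]=70
step 2: P3: load  L0  ⟶  IIIE  (L0)  txn=BusRd  M[L0]=70
step 3: P3: load  L0  ⟶  IIIE  (L0)  txn=∅  M[L0]=70
step 4: P0: store L3 := 20  ⟶  MIII  (L3)  txn=BusRdX  M[L3]=70
step 5: P2: store L0 := 61  ⟶  IIMI  (L0)  txn=BusRdX  M[L0]=70
step 6: P3: load  L1  ⟶  IIIE  (L1)  txn=BusRd  M[L1]=0
step 7: P0: store L1 := 43  ⟶  MIII  (L1)  txn=BusRdX  M[L1]=0
step 8: P1: load  L0  ⟶  ISSI  (L0)  txn=BusRd+Flush  M[L0]=61
step 9: P1: store L0 := 81  ⟶  IMII  (L0)  txn=BusUpgr  M[L0]=61
step 10: P0: load  L0  ⟶  SSII  (L0)  txn=BusRd+Flush  M[L0]=81
step 11: P0: store L0 := 42  ⟶  MIII  (L0)  txn=BusUpgr  M[L0]=81
step 12: P0: store L0 := 45  ⟶  MIII  (L0)  txn=∅  M[L0]=81
step 13: P2: store L3 := 89  ⟶  IIMI  (L3)  txn=BusRdX+Flush  M[L3]=20
step 14: P0: store L3 := 54  ⟶  MIII  (L3)  txn=BusRdX+Flush  M[L3]=89
step 15: P3: load  L1  ⟶  SIIS  (L1)  txn=BusRd+Flush  M[L1]=43
step 16: P3: load  L1  ⟶  SIIS  (L1)  txn=∅  M[L1]=43
step 17: P2: store L2 := 39  ⟶  IIMI  (L2)  txn=BusRdX  M[L2]=40
step 18: P1: store L2 := 27  ⟶  IMII  (L2)  txn=BusRdX+Flush  M[L2]=39
step 19: P1: load  L1  ⟶  SSIS  (L1)  txn=BusRd  M[L1]=43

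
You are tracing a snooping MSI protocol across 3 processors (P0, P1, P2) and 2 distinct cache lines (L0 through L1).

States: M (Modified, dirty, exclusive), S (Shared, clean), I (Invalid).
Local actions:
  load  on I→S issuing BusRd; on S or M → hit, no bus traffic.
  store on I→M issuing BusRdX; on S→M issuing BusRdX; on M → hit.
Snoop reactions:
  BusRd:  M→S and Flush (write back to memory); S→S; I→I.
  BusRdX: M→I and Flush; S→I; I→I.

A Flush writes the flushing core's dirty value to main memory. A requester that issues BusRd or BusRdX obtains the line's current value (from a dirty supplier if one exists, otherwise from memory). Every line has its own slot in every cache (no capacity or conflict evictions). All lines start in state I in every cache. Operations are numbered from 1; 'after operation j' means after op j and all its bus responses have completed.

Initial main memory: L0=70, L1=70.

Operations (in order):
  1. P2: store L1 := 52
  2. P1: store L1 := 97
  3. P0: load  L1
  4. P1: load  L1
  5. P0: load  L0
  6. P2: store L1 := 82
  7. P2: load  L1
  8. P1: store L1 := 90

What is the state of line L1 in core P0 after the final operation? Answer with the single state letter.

  op1 P2: store L1 := 52 → I/I/M on L1; bus BusRdX; mem=70
  op2 P1: store L1 := 97 → I/M/I on L1; bus BusRdX Flush; mem=52
  op3 P0: load  L1 → S/S/I on L1; bus BusRd Flush; mem=97
  op4 P1: load  L1 → S/S/I on L1; bus (none); mem=97
  op5 P0: load  L0 → S/I/I on L0; bus BusRd; mem=70
  op6 P2: store L1 := 82 → I/I/M on L1; bus BusRdX; mem=97
  op7 P2: load  L1 → I/I/M on L1; bus (none); mem=97
  op8 P1: store L1 := 90 → I/M/I on L1; bus BusRdX Flush; mem=82

state = I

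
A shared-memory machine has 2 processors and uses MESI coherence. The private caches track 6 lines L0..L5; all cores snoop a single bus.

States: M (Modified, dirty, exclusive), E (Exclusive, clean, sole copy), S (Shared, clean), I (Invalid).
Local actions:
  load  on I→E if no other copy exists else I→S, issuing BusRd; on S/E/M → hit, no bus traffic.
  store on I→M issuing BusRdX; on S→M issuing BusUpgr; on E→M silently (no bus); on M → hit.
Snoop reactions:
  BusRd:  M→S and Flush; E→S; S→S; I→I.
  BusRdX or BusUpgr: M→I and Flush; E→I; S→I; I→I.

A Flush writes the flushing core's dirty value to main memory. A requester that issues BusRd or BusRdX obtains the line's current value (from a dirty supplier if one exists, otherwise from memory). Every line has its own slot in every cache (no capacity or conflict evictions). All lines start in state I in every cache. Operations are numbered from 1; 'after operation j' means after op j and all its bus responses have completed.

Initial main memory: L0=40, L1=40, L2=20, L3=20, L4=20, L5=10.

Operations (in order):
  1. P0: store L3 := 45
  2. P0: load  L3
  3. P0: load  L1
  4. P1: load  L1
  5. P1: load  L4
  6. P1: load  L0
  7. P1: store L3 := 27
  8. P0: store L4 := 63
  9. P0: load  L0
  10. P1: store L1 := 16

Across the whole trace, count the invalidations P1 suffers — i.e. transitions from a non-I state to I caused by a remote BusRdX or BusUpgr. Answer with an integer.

1. P0: store L3 := 45  bus=[BusRdX]  L3: P0=M P1=I  mem[L3]=20
2. P0: load  L3  bus=[-]  L3: P0=M P1=I  mem[L3]=20
3. P0: load  L1  bus=[BusRd]  L1: P0=E P1=I  mem[L1]=40
4. P1: load  L1  bus=[BusRd]  L1: P0=S P1=S  mem[L1]=40
5. P1: load  L4  bus=[BusRd]  L4: P0=I P1=E  mem[L4]=20
6. P1: load  L0  bus=[BusRd]  L0: P0=I P1=E  mem[L0]=40
7. P1: store L3 := 27  bus=[BusRdX,Flush]  L3: P0=I P1=M  mem[L3]=45
8. P0: store L4 := 63  bus=[BusRdX]  L4: P0=M P1=I  mem[L4]=20
9. P0: load  L0  bus=[BusRd]  L0: P0=S P1=S  mem[L0]=40
10. P1: store L1 := 16  bus=[BusUpgr]  L1: P0=I P1=M  mem[L1]=40

invalidations = 1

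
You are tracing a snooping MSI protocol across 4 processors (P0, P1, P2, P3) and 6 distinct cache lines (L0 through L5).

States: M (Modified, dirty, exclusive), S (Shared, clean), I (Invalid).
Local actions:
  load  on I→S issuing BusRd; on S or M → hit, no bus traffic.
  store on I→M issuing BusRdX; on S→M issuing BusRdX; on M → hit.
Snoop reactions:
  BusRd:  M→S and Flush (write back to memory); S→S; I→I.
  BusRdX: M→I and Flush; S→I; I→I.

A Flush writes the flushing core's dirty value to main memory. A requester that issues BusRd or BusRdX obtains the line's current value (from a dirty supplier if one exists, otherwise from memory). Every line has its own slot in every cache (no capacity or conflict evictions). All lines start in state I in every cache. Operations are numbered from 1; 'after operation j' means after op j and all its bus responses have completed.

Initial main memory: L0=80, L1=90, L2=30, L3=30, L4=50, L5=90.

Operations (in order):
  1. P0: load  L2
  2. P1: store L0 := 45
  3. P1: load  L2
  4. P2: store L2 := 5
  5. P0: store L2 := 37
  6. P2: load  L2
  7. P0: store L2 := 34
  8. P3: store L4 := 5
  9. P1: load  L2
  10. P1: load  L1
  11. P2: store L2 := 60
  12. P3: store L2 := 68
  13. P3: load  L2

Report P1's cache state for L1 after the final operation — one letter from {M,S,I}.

state = S

  op1 P0: load  L2 → S/I/I/I on L2; bus BusRd; mem=30
  op2 P1: store L0 := 45 → I/M/I/I on L0; bus BusRdX; mem=80
  op3 P1: load  L2 → S/S/I/I on L2; bus BusRd; mem=30
  op4 P2: store L2 := 5 → I/I/M/I on L2; bus BusRdX; mem=30
  op5 P0: store L2 := 37 → M/I/I/I on L2; bus BusRdX Flush; mem=5
  op6 P2: load  L2 → S/I/S/I on L2; bus BusRd Flush; mem=37
  op7 P0: store L2 := 34 → M/I/I/I on L2; bus BusRdX; mem=37
  op8 P3: store L4 := 5 → I/I/I/M on L4; bus BusRdX; mem=50
  op9 P1: load  L2 → S/S/I/I on L2; bus BusRd Flush; mem=34
  op10 P1: load  L1 → I/S/I/I on L1; bus BusRd; mem=90
  op11 P2: store L2 := 60 → I/I/M/I on L2; bus BusRdX; mem=34
  op12 P3: store L2 := 68 → I/I/I/M on L2; bus BusRdX Flush; mem=60
  op13 P3: load  L2 → I/I/I/M on L2; bus (none); mem=60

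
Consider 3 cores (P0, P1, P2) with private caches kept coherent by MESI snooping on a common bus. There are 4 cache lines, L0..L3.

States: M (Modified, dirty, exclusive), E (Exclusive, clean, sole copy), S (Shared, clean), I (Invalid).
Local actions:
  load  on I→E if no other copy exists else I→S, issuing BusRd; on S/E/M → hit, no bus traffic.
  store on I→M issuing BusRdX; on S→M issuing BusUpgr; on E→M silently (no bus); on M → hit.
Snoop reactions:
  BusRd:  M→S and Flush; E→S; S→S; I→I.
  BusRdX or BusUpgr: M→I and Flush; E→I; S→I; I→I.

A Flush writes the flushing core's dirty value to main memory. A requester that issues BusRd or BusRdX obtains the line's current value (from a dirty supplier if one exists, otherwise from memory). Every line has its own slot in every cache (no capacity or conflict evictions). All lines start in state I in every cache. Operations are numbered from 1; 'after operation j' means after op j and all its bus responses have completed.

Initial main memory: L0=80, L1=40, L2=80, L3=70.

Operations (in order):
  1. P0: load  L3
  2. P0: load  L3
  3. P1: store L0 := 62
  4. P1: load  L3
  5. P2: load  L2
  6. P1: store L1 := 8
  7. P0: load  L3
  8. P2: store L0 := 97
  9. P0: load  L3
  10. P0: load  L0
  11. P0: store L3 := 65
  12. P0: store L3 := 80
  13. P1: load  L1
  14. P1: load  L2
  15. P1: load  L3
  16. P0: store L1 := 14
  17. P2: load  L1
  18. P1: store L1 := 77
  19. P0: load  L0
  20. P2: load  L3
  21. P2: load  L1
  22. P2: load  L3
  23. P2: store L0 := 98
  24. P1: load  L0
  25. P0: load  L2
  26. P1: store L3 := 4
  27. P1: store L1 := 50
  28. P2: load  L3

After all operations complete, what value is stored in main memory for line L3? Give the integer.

memory[L3] = 4

1. P0: load  L3  bus=[BusRd]  L3: P0=E P1=I P2=I  mem[L3]=70
2. P0: load  L3  bus=[-]  L3: P0=E P1=I P2=I  mem[L3]=70
3. P1: store L0 := 62  bus=[BusRdX]  L0: P0=I P1=M P2=I  mem[L0]=80
4. P1: load  L3  bus=[BusRd]  L3: P0=S P1=S P2=I  mem[L3]=70
5. P2: load  L2  bus=[BusRd]  L2: P0=I P1=I P2=E  mem[L2]=80
6. P1: store L1 := 8  bus=[BusRdX]  L1: P0=I P1=M P2=I  mem[L1]=40
7. P0: load  L3  bus=[-]  L3: P0=S P1=S P2=I  mem[L3]=70
8. P2: store L0 := 97  bus=[BusRdX,Flush]  L0: P0=I P1=I P2=M  mem[L0]=62
9. P0: load  L3  bus=[-]  L3: P0=S P1=S P2=I  mem[L3]=70
10. P0: load  L0  bus=[BusRd,Flush]  L0: P0=S P1=I P2=S  mem[L0]=97
11. P0: store L3 := 65  bus=[BusUpgr]  L3: P0=M P1=I P2=I  mem[L3]=70
12. P0: store L3 := 80  bus=[-]  L3: P0=M P1=I P2=I  mem[L3]=70
13. P1: load  L1  bus=[-]  L1: P0=I P1=M P2=I  mem[L1]=40
14. P1: load  L2  bus=[BusRd]  L2: P0=I P1=S P2=S  mem[L2]=80
15. P1: load  L3  bus=[BusRd,Flush]  L3: P0=S P1=S P2=I  mem[L3]=80
16. P0: store L1 := 14  bus=[BusRdX,Flush]  L1: P0=M P1=I P2=I  mem[L1]=8
17. P2: load  L1  bus=[BusRd,Flush]  L1: P0=S P1=I P2=S  mem[L1]=14
18. P1: store L1 := 77  bus=[BusRdX]  L1: P0=I P1=M P2=I  mem[L1]=14
19. P0: load  L0  bus=[-]  L0: P0=S P1=I P2=S  mem[L0]=97
20. P2: load  L3  bus=[BusRd]  L3: P0=S P1=S P2=S  mem[L3]=80
21. P2: load  L1  bus=[BusRd,Flush]  L1: P0=I P1=S P2=S  mem[L1]=77
22. P2: load  L3  bus=[-]  L3: P0=S P1=S P2=S  mem[L3]=80
23. P2: store L0 := 98  bus=[BusUpgr]  L0: P0=I P1=I P2=M  mem[L0]=97
24. P1: load  L0  bus=[BusRd,Flush]  L0: P0=I P1=S P2=S  mem[L0]=98
25. P0: load  L2  bus=[BusRd]  L2: P0=S P1=S P2=S  mem[L2]=80
26. P1: store L3 := 4  bus=[BusUpgr]  L3: P0=I P1=M P2=I  mem[L3]=80
27. P1: store L1 := 50  bus=[BusUpgr]  L1: P0=I P1=M P2=I  mem[L1]=77
28. P2: load  L3  bus=[BusRd,Flush]  L3: P0=I P1=S P2=S  mem[L3]=4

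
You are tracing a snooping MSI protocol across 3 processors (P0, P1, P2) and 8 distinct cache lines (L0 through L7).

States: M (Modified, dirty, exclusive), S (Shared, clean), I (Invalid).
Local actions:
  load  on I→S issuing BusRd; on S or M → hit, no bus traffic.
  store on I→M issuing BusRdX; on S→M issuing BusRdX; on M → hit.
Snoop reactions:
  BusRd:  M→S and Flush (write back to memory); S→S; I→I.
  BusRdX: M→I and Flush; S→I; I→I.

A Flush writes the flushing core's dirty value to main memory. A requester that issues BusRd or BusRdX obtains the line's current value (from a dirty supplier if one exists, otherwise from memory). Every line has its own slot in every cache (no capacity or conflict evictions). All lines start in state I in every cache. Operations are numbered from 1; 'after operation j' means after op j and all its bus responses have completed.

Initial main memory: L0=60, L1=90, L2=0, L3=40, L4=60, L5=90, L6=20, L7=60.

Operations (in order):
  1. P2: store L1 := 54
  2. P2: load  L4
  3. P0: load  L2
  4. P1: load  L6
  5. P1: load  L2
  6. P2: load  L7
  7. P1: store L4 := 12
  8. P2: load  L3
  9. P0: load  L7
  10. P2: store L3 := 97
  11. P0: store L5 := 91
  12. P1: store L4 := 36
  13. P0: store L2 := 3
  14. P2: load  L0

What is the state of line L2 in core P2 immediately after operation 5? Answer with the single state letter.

1. P2: store L1 := 54  bus=[BusRdX]  L1: P0=I P1=I P2=M  mem[L1]=90
2. P2: load  L4  bus=[BusRd]  L4: P0=I P1=I P2=S  mem[L4]=60
3. P0: load  L2  bus=[BusRd]  L2: P0=S P1=I P2=I  mem[L2]=0
4. P1: load  L6  bus=[BusRd]  L6: P0=I P1=S P2=I  mem[L6]=20
5. P1: load  L2  bus=[BusRd]  L2: P0=S P1=S P2=I  mem[L2]=0
6. P2: load  L7  bus=[BusRd]  L7: P0=I P1=I P2=S  mem[L7]=60
7. P1: store L4 := 12  bus=[BusRdX]  L4: P0=I P1=M P2=I  mem[L4]=60
8. P2: load  L3  bus=[BusRd]  L3: P0=I P1=I P2=S  mem[L3]=40
9. P0: load  L7  bus=[BusRd]  L7: P0=S P1=I P2=S  mem[L7]=60
10. P2: store L3 := 97  bus=[BusRdX]  L3: P0=I P1=I P2=M  mem[L3]=40
11. P0: store L5 := 91  bus=[BusRdX]  L5: P0=M P1=I P2=I  mem[L5]=90
12. P1: store L4 := 36  bus=[-]  L4: P0=I P1=M P2=I  mem[L4]=60
13. P0: store L2 := 3  bus=[BusRdX]  L2: P0=M P1=I P2=I  mem[L2]=0
14. P2: load  L0  bus=[BusRd]  L0: P0=I P1=I P2=S  mem[L0]=60

state = I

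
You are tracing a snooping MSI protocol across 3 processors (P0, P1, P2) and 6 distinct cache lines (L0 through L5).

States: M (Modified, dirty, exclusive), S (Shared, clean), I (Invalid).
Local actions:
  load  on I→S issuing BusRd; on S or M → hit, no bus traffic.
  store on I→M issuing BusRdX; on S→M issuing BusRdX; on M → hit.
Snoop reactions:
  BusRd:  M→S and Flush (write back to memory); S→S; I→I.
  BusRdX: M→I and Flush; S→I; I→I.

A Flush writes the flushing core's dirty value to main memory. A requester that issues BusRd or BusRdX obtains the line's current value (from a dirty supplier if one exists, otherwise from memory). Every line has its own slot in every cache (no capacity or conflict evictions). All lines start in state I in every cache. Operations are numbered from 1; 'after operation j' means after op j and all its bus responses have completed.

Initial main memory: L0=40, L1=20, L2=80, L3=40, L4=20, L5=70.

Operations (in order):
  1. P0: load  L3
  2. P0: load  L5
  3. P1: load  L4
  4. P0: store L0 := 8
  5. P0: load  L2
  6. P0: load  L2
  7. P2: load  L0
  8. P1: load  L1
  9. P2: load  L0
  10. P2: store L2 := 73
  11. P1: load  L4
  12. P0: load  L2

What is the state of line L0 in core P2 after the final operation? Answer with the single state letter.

state = S

[1] P0: load  L3 | P0:S(40), P1:I, P2:I | bus: BusRd
[2] P0: load  L5 | P0:S(70), P1:I, P2:I | bus: BusRd
[3] P1: load  L4 | P0:I, P1:S(20), P2:I | bus: BusRd
[4] P0: store L0 := 8 | P0:M(8), P1:I, P2:I | bus: BusRdX
[5] P0: load  L2 | P0:S(80), P1:I, P2:I | bus: BusRd
[6] P0: load  L2 | P0:S(80), P1:I, P2:I | bus: none
[7] P2: load  L0 | P0:S(8), P1:I, P2:S(8) | bus: BusRd,Flush
[8] P1: load  L1 | P0:I, P1:S(20), P2:I | bus: BusRd
[9] P2: load  L0 | P0:S(8), P1:I, P2:S(8) | bus: none
[10] P2: store L2 := 73 | P0:I, P1:I, P2:M(73) | bus: BusRdX
[11] P1: load  L4 | P0:I, P1:S(20), P2:I | bus: none
[12] P0: load  L2 | P0:S(73), P1:I, P2:S(73) | bus: BusRd,Flush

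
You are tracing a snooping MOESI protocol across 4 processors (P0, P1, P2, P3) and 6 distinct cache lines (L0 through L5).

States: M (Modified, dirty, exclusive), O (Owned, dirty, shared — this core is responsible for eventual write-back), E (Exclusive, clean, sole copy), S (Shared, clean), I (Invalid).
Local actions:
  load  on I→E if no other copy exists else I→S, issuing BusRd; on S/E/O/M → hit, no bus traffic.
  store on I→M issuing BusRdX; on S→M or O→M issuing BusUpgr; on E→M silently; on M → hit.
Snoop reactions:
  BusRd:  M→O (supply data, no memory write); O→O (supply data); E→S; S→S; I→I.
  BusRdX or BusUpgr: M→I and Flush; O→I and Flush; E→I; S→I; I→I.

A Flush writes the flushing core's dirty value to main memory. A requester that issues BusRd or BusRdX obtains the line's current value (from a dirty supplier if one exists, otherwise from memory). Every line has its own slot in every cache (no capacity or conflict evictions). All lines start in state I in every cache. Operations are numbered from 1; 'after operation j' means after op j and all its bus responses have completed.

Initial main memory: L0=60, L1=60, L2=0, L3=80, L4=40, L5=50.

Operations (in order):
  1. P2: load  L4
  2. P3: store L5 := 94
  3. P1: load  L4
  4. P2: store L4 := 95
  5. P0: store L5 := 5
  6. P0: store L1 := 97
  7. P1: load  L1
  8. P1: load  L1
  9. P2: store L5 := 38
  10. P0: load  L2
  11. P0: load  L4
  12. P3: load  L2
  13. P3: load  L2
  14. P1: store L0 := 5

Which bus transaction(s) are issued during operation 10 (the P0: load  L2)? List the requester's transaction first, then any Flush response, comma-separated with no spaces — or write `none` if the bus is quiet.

bus = BusRd

  op1 P2: load  L4 → I/I/E/I on L4; bus BusRd; mem=40
  op2 P3: store L5 := 94 → I/I/I/M on L5; bus BusRdX; mem=50
  op3 P1: load  L4 → I/S/S/I on L4; bus BusRd; mem=40
  op4 P2: store L4 := 95 → I/I/M/I on L4; bus BusUpgr; mem=40
  op5 P0: store L5 := 5 → M/I/I/I on L5; bus BusRdX Flush; mem=94
  op6 P0: store L1 := 97 → M/I/I/I on L1; bus BusRdX; mem=60
  op7 P1: load  L1 → O/S/I/I on L1; bus BusRd; mem=60
  op8 P1: load  L1 → O/S/I/I on L1; bus (none); mem=60
  op9 P2: store L5 := 38 → I/I/M/I on L5; bus BusRdX Flush; mem=5
  op10 P0: load  L2 → E/I/I/I on L2; bus BusRd; mem=0
  op11 P0: load  L4 → S/I/O/I on L4; bus BusRd; mem=40
  op12 P3: load  L2 → S/I/I/S on L2; bus BusRd; mem=0
  op13 P3: load  L2 → S/I/I/S on L2; bus (none); mem=0
  op14 P1: store L0 := 5 → I/M/I/I on L0; bus BusRdX; mem=60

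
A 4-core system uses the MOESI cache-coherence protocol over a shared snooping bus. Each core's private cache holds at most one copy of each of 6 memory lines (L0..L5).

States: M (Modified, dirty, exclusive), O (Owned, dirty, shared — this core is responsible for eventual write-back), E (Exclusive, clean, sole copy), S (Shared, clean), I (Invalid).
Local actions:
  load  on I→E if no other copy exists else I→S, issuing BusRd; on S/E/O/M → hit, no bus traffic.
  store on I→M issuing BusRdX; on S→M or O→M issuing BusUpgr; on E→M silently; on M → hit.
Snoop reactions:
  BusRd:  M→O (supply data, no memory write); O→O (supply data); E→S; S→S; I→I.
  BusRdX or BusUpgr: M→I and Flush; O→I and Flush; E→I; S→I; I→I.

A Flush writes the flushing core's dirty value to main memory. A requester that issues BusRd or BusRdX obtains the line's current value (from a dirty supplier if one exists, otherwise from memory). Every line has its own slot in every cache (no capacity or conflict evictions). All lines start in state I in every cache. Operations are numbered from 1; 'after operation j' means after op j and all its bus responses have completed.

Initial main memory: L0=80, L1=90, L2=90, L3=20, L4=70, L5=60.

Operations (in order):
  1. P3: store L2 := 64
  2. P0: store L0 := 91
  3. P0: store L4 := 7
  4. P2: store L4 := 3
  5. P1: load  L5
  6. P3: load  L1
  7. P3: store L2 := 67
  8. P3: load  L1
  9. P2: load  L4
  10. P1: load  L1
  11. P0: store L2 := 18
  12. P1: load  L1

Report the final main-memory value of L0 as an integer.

[1] P3: store L2 := 64 | P0:I, P1:I, P2:I, P3:M(64) | bus: BusRdX
[2] P0: store L0 := 91 | P0:M(91), P1:I, P2:I, P3:I | bus: BusRdX
[3] P0: store L4 := 7 | P0:M(7), P1:I, P2:I, P3:I | bus: BusRdX
[4] P2: store L4 := 3 | P0:I, P1:I, P2:M(3), P3:I | bus: BusRdX,Flush
[5] P1: load  L5 | P0:I, P1:E(60), P2:I, P3:I | bus: BusRd
[6] P3: load  L1 | P0:I, P1:I, P2:I, P3:E(90) | bus: BusRd
[7] P3: store L2 := 67 | P0:I, P1:I, P2:I, P3:M(67) | bus: none
[8] P3: load  L1 | P0:I, P1:I, P2:I, P3:E(90) | bus: none
[9] P2: load  L4 | P0:I, P1:I, P2:M(3), P3:I | bus: none
[10] P1: load  L1 | P0:I, P1:S(90), P2:I, P3:S(90) | bus: BusRd
[11] P0: store L2 := 18 | P0:M(18), P1:I, P2:I, P3:I | bus: BusRdX,Flush
[12] P1: load  L1 | P0:I, P1:S(90), P2:I, P3:S(90) | bus: none

memory[L0] = 80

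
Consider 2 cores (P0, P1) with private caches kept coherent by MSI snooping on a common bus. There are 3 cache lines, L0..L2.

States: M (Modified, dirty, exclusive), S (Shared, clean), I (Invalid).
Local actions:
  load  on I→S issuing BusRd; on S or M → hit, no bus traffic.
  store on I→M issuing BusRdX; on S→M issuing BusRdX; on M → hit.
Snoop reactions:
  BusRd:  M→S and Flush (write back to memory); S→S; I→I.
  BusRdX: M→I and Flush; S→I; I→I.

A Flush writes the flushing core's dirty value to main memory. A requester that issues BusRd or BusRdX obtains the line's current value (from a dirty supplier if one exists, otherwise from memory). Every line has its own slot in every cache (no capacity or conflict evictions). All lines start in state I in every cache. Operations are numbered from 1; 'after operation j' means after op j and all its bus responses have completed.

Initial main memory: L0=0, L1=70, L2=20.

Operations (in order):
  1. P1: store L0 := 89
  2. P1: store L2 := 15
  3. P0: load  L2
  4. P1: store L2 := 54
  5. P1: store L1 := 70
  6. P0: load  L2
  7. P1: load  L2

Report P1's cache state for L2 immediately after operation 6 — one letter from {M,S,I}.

1. P1: store L0 := 89  bus=[BusRdX]  L0: P0=I P1=M  mem[L0]=0
2. P1: store L2 := 15  bus=[BusRdX]  L2: P0=I P1=M  mem[L2]=20
3. P0: load  L2  bus=[BusRd,Flush]  L2: P0=S P1=S  mem[L2]=15
4. P1: store L2 := 54  bus=[BusRdX]  L2: P0=I P1=M  mem[L2]=15
5. P1: store L1 := 70  bus=[BusRdX]  L1: P0=I P1=M  mem[L1]=70
6. P0: load  L2  bus=[BusRd,Flush]  L2: P0=S P1=S  mem[L2]=54
7. P1: load  L2  bus=[-]  L2: P0=S P1=S  mem[L2]=54

state = S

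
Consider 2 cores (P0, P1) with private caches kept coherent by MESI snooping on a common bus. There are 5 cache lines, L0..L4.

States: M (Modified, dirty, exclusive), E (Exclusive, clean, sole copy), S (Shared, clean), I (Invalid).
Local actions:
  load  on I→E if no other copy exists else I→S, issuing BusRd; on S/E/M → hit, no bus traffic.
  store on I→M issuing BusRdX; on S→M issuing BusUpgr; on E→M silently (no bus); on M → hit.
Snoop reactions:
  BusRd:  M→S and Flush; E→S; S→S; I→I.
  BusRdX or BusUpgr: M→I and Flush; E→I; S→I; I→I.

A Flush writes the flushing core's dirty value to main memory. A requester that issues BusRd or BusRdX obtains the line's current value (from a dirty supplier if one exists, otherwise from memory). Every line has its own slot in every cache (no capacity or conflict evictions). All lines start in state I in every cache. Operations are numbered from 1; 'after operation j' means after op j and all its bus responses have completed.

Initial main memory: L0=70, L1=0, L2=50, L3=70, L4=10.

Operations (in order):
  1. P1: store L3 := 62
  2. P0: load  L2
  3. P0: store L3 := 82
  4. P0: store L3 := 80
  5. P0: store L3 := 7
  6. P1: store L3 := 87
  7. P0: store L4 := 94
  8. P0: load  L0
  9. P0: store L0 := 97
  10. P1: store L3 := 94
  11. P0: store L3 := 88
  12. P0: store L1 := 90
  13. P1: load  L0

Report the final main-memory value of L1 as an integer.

step 1: P1: store L3 := 62  ⟶  IM  (L3)  txn=BusRdX  M[L3]=70
step 2: P0: load  L2  ⟶  EI  (L2)  txn=BusRd  M[L2]=50
step 3: P0: store L3 := 82  ⟶  MI  (L3)  txn=BusRdX+Flush  M[L3]=62
step 4: P0: store L3 := 80  ⟶  MI  (L3)  txn=∅  M[L3]=62
step 5: P0: store L3 := 7  ⟶  MI  (L3)  txn=∅  M[L3]=62
step 6: P1: store L3 := 87  ⟶  IM  (L3)  txn=BusRdX+Flush  M[L3]=7
step 7: P0: store L4 := 94  ⟶  MI  (L4)  txn=BusRdX  M[L4]=10
step 8: P0: load  L0  ⟶  EI  (L0)  txn=BusRd  M[L0]=70
step 9: P0: store L0 := 97  ⟶  MI  (L0)  txn=∅  M[L0]=70
step 10: P1: store L3 := 94  ⟶  IM  (L3)  txn=∅  M[L3]=7
step 11: P0: store L3 := 88  ⟶  MI  (L3)  txn=BusRdX+Flush  M[L3]=94
step 12: P0: store L1 := 90  ⟶  MI  (L1)  txn=BusRdX  M[L1]=0
step 13: P1: load  L0  ⟶  SS  (L0)  txn=BusRd+Flush  M[L0]=97

memory[L1] = 0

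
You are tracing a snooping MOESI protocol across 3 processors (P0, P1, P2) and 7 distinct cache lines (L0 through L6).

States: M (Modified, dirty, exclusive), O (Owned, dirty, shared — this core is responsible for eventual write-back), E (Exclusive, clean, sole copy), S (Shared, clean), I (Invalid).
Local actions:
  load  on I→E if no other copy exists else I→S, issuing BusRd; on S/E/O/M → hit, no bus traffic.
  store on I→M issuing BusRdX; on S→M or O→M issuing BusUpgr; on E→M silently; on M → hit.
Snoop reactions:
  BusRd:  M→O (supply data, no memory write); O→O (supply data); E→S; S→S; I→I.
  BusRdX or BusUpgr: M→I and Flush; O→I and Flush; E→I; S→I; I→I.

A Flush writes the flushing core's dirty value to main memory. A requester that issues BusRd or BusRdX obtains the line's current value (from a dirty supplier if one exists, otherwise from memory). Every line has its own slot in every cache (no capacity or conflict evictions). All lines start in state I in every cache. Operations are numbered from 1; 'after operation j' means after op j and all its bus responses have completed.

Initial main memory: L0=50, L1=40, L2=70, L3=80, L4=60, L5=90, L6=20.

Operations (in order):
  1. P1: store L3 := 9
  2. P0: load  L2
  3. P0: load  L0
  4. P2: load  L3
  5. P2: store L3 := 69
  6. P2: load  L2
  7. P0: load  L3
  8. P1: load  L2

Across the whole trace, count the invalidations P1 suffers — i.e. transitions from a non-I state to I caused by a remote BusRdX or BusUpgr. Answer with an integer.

  op1 P1: store L3 := 9 → I/M/I on L3; bus BusRdX; mem=80
  op2 P0: load  L2 → E/I/I on L2; bus BusRd; mem=70
  op3 P0: load  L0 → E/I/I on L0; bus BusRd; mem=50
  op4 P2: load  L3 → I/O/S on L3; bus BusRd; mem=80
  op5 P2: store L3 := 69 → I/I/M on L3; bus BusUpgr Flush; mem=9
  op6 P2: load  L2 → S/I/S on L2; bus BusRd; mem=70
  op7 P0: load  L3 → S/I/O on L3; bus BusRd; mem=9
  op8 P1: load  L2 → S/S/S on L2; bus BusRd; mem=70

invalidations = 1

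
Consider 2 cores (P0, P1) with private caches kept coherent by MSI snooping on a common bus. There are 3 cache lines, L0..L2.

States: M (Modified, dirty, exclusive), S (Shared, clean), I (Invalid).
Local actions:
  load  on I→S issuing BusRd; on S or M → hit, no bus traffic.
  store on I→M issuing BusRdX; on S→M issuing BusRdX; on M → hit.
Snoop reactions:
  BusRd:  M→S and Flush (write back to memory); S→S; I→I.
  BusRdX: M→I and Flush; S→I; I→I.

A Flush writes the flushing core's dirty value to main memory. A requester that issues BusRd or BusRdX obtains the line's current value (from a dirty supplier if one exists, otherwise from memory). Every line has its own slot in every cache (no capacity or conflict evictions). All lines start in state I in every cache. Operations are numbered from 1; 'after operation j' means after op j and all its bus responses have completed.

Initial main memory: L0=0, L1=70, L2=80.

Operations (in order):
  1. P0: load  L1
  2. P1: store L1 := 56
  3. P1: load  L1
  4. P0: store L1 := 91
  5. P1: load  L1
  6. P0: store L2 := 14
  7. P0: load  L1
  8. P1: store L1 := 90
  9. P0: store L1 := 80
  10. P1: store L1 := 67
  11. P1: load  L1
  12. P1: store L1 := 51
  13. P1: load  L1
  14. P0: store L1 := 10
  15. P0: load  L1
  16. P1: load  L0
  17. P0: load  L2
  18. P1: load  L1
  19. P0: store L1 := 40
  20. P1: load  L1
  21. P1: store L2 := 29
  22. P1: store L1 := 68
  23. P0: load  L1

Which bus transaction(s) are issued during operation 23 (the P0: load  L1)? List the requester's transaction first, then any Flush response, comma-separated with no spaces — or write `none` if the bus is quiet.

step 1: P0: load  L1  ⟶  SI  (L1)  txn=BusRd  M[L1]=70
step 2: P1: store L1 := 56  ⟶  IM  (L1)  txn=BusRdX  M[L1]=70
step 3: P1: load  L1  ⟶  IM  (L1)  txn=∅  M[L1]=70
step 4: P0: store L1 := 91  ⟶  MI  (L1)  txn=BusRdX+Flush  M[L1]=56
step 5: P1: load  L1  ⟶  SS  (L1)  txn=BusRd+Flush  M[L1]=91
step 6: P0: store L2 := 14  ⟶  MI  (L2)  txn=BusRdX  M[L2]=80
step 7: P0: load  L1  ⟶  SS  (L1)  txn=∅  M[L1]=91
step 8: P1: store L1 := 90  ⟶  IM  (L1)  txn=BusRdX  M[L1]=91
step 9: P0: store L1 := 80  ⟶  MI  (L1)  txn=BusRdX+Flush  M[L1]=90
step 10: P1: store L1 := 67  ⟶  IM  (L1)  txn=BusRdX+Flush  M[L1]=80
step 11: P1: load  L1  ⟶  IM  (L1)  txn=∅  M[L1]=80
step 12: P1: store L1 := 51  ⟶  IM  (L1)  txn=∅  M[L1]=80
step 13: P1: load  L1  ⟶  IM  (L1)  txn=∅  M[L1]=80
step 14: P0: store L1 := 10  ⟶  MI  (L1)  txn=BusRdX+Flush  M[L1]=51
step 15: P0: load  L1  ⟶  MI  (L1)  txn=∅  M[L1]=51
step 16: P1: load  L0  ⟶  IS  (L0)  txn=BusRd  M[L0]=0
step 17: P0: load  L2  ⟶  MI  (L2)  txn=∅  M[L2]=80
step 18: P1: load  L1  ⟶  SS  (L1)  txn=BusRd+Flush  M[L1]=10
step 19: P0: store L1 := 40  ⟶  MI  (L1)  txn=BusRdX  M[L1]=10
step 20: P1: load  L1  ⟶  SS  (L1)  txn=BusRd+Flush  M[L1]=40
step 21: P1: store L2 := 29  ⟶  IM  (L2)  txn=BusRdX+Flush  M[L2]=14
step 22: P1: store L1 := 68  ⟶  IM  (L1)  txn=BusRdX  M[L1]=40
step 23: P0: load  L1  ⟶  SS  (L1)  txn=BusRd+Flush  M[L1]=68

bus = BusRd,Flush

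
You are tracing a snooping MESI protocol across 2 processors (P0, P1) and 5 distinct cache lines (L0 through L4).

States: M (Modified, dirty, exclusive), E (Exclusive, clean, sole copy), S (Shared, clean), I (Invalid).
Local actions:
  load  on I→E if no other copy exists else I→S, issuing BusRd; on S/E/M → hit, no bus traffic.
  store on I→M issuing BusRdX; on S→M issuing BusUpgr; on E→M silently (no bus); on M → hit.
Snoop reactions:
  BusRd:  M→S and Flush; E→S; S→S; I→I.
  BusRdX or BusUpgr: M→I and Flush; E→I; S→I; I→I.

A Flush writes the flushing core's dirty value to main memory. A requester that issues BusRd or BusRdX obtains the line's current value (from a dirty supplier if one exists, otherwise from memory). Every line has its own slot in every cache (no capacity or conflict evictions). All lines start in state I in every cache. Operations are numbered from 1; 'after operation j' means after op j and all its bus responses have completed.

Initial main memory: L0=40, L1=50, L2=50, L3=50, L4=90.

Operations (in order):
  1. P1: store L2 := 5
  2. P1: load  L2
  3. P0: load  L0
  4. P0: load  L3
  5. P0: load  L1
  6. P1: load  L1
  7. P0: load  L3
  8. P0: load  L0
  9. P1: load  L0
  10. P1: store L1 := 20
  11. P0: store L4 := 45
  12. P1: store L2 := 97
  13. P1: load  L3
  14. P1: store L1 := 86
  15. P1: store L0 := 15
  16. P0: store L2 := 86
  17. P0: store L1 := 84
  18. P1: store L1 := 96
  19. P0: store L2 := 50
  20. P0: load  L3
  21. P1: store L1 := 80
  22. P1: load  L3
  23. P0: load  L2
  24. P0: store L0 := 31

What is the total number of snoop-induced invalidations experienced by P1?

step 1: P1: store L2 := 5  ⟶  IM  (L2)  txn=BusRdX  M[L2]=50
step 2: P1: load  L2  ⟶  IM  (L2)  txn=∅  M[L2]=50
step 3: P0: load  L0  ⟶  EI  (L0)  txn=BusRd  M[L0]=40
step 4: P0: load  L3  ⟶  EI  (L3)  txn=BusRd  M[L3]=50
step 5: P0: load  L1  ⟶  EI  (L1)  txn=BusRd  M[L1]=50
step 6: P1: load  L1  ⟶  SS  (L1)  txn=BusRd  M[L1]=50
step 7: P0: load  L3  ⟶  EI  (L3)  txn=∅  M[L3]=50
step 8: P0: load  L0  ⟶  EI  (L0)  txn=∅  M[L0]=40
step 9: P1: load  L0  ⟶  SS  (L0)  txn=BusRd  M[L0]=40
step 10: P1: store L1 := 20  ⟶  IM  (L1)  txn=BusUpgr  M[L1]=50
step 11: P0: store L4 := 45  ⟶  MI  (L4)  txn=BusRdX  M[L4]=90
step 12: P1: store L2 := 97  ⟶  IM  (L2)  txn=∅  M[L2]=50
step 13: P1: load  L3  ⟶  SS  (L3)  txn=BusRd  M[L3]=50
step 14: P1: store L1 := 86  ⟶  IM  (L1)  txn=∅  M[L1]=50
step 15: P1: store L0 := 15  ⟶  IM  (L0)  txn=BusUpgr  M[L0]=40
step 16: P0: store L2 := 86  ⟶  MI  (L2)  txn=BusRdX+Flush  M[L2]=97
step 17: P0: store L1 := 84  ⟶  MI  (L1)  txn=BusRdX+Flush  M[L1]=86
step 18: P1: store L1 := 96  ⟶  IM  (L1)  txn=BusRdX+Flush  M[L1]=84
step 19: P0: store L2 := 50  ⟶  MI  (L2)  txn=∅  M[L2]=97
step 20: P0: load  L3  ⟶  SS  (L3)  txn=∅  M[L3]=50
step 21: P1: store L1 := 80  ⟶  IM  (L1)  txn=∅  M[L1]=84
step 22: P1: load  L3  ⟶  SS  (L3)  txn=∅  M[L3]=50
step 23: P0: load  L2  ⟶  MI  (L2)  txn=∅  M[L2]=97
step 24: P0: store L0 := 31  ⟶  MI  (L0)  txn=BusRdX+Flush  M[L0]=15

invalidations = 3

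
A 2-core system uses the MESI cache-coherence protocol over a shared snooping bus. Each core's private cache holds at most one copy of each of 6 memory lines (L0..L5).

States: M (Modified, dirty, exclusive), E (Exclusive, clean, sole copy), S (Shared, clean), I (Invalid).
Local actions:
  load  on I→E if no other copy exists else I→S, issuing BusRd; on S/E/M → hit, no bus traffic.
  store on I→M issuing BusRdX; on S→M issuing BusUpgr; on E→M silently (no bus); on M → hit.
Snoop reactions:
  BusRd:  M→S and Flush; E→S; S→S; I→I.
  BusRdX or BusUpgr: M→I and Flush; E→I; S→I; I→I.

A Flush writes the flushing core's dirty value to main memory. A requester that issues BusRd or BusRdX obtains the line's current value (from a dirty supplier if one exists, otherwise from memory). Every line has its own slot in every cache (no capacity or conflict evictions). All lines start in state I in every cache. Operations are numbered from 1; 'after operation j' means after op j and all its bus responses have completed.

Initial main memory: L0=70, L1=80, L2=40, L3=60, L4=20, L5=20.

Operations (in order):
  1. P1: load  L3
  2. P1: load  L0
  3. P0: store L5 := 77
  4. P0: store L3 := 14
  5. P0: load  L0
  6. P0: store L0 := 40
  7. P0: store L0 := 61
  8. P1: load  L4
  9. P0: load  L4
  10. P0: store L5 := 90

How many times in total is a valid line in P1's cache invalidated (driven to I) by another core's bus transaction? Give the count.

1. P1: load  L3  bus=[BusRd]  L3: P0=I P1=E  mem[L3]=60
2. P1: load  L0  bus=[BusRd]  L0: P0=I P1=E  mem[L0]=70
3. P0: store L5 := 77  bus=[BusRdX]  L5: P0=M P1=I  mem[L5]=20
4. P0: store L3 := 14  bus=[BusRdX]  L3: P0=M P1=I  mem[L3]=60
5. P0: load  L0  bus=[BusRd]  L0: P0=S P1=S  mem[L0]=70
6. P0: store L0 := 40  bus=[BusUpgr]  L0: P0=M P1=I  mem[L0]=70
7. P0: store L0 := 61  bus=[-]  L0: P0=M P1=I  mem[L0]=70
8. P1: load  L4  bus=[BusRd]  L4: P0=I P1=E  mem[L4]=20
9. P0: load  L4  bus=[BusRd]  L4: P0=S P1=S  mem[L4]=20
10. P0: store L5 := 90  bus=[-]  L5: P0=M P1=I  mem[L5]=20

invalidations = 2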